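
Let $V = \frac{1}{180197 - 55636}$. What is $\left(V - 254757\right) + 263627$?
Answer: $\frac{1104856071}{124561} \approx 8870.0$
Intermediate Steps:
$V = \frac{1}{124561} \approx 8.0282 \cdot 10^{-6}$
$\left(V - 254757\right) + 263627 = \left(\frac{1}{124561} - 254757\right) + 263627 = - \frac{31732786676}{124561} + 263627 = \frac{1104856071}{124561}$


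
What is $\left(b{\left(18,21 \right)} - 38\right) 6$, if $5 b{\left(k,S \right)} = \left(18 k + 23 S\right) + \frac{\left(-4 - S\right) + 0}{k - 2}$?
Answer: $\frac{29541}{40} \approx 738.53$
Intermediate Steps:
$b{\left(k,S \right)} = \frac{18 k}{5} + \frac{23 S}{5} + \frac{-4 - S}{5 \left(-2 + k\right)}$ ($b{\left(k,S \right)} = \frac{\left(18 k + 23 S\right) + \frac{\left(-4 - S\right) + 0}{k - 2}}{5} = \frac{\left(18 k + 23 S\right) + \frac{-4 - S}{-2 + k}}{5} = \frac{18 k + 23 S + \frac{-4 - S}{-2 + k}}{5} = \frac{18 k}{5} + \frac{23 S}{5} + \frac{-4 - S}{5 \left(-2 + k\right)}$)
$\left(b{\left(18,21 \right)} - 38\right) 6 = \left(\frac{-4 - 987 - 648 + 18 \cdot 18^{2} + 23 \cdot 21 \cdot 18}{5 \left(-2 + 18\right)} - 38\right) 6 = \left(\frac{-4 - 987 - 648 + 18 \cdot 324 + 8694}{5 \cdot 16} - 38\right) 6 = \left(\frac{1}{5} \cdot \frac{1}{16} \left(-4 - 987 - 648 + 5832 + 8694\right) - 38\right) 6 = \left(\frac{1}{5} \cdot \frac{1}{16} \cdot 12887 - 38\right) 6 = \left(\frac{12887}{80} - 38\right) 6 = \frac{9847}{80} \cdot 6 = \frac{29541}{40}$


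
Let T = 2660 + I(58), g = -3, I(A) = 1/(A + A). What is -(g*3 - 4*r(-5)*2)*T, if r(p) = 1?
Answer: 5245537/116 ≈ 45220.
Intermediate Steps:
I(A) = 1/(2*A)
T = 308561/116 (T = 2660 + (½)/58 = 2660 + (½)*(1/58) = 2660 + 1/116 = 308561/116 ≈ 2660.0)
-(g*3 - 4*r(-5)*2)*T = -(-3*3 - 4*1*2)*308561/116 = -(-9 - 4*2)*308561/116 = -(-9 - 8)*308561/116 = -(-17)*308561/116 = -1*(-5245537/116) = 5245537/116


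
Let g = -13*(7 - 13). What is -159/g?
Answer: -53/26 ≈ -2.0385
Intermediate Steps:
g = 78 (g = -13*(-6) = 78)
-159/g = -159/78 = -159*1/78 = -53/26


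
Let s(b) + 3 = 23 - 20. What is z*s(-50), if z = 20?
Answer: 0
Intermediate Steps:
s(b) = 0 (s(b) = -3 + (23 - 20) = -3 + 3 = 0)
z*s(-50) = 20*0 = 0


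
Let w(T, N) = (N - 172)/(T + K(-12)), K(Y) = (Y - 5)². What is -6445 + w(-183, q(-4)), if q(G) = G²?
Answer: -341663/53 ≈ -6446.5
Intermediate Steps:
K(Y) = (-5 + Y)²
w(T, N) = (-172 + N)/(289 + T) (w(T, N) = (N - 172)/(T + (-5 - 12)²) = (-172 + N)/(T + (-17)²) = (-172 + N)/(T + 289) = (-172 + N)/(289 + T))
-6445 + w(-183, q(-4)) = -6445 + (-172 + (-4)²)/(289 - 183) = -6445 + (-172 + 16)/106 = -6445 + (1/106)*(-156) = -6445 - 78/53 = -341663/53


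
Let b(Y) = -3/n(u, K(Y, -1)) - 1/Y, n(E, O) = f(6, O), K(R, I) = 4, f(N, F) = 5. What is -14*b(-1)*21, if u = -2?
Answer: -588/5 ≈ -117.60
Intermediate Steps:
n(E, O) = 5
b(Y) = -3/5 - 1/Y
-14*b(-1)*21 = -14*(-3/5 - 1/(-1))*21 = -14*(-3/5 - 1*(-1))*21 = -14*(-3/5 + 1)*21 = -14*2/5*21 = -28/5*21 = -588/5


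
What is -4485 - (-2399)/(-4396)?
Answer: -19718459/4396 ≈ -4485.5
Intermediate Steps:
-4485 - (-2399)/(-4396) = -4485 - (-2399)*(-1)/4396 = -4485 - 1*2399/4396 = -4485 - 2399/4396 = -19718459/4396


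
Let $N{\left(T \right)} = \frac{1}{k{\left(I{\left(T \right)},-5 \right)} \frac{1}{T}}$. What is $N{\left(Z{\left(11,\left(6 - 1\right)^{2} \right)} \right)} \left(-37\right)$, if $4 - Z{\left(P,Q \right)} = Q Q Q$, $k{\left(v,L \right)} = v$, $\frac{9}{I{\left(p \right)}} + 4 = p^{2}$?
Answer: $\frac{47011808608783}{3} \approx 1.5671 \cdot 10^{13}$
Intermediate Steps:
$I{\left(p \right)} = \frac{9}{-4 + p^{2}}$
$Z{\left(P,Q \right)} = 4 - Q^{3}$ ($Z{\left(P,Q \right)} = 4 - Q Q Q = 4 - Q^{2} Q = 4 - Q^{3}$)
$N{\left(T \right)} = \frac{T \left(-4 + T^{2}\right)}{9}$ ($N{\left(T \right)} = \frac{1}{\frac{9}{-4 + T^{2}} \frac{1}{T}} = \frac{1}{9 \frac{1}{T} \frac{1}{-4 + T^{2}}} = \frac{T \left(-4 + T^{2}\right)}{9}$)
$N{\left(Z{\left(11,\left(6 - 1\right)^{2} \right)} \right)} \left(-37\right) = \frac{\left(4 - \left(\left(6 - 1\right)^{2}\right)^{3}\right) \left(-4 + \left(4 - \left(\left(6 - 1\right)^{2}\right)^{3}\right)^{2}\right)}{9} \left(-37\right) = \frac{\left(4 - \left(5^{2}\right)^{3}\right) \left(-4 + \left(4 - \left(5^{2}\right)^{3}\right)^{2}\right)}{9} \left(-37\right) = \frac{\left(4 - 25^{3}\right) \left(-4 + \left(4 - 25^{3}\right)^{2}\right)}{9} \left(-37\right) = \frac{\left(4 - 15625\right) \left(-4 + \left(4 - 15625\right)^{2}\right)}{9} \left(-37\right) = \frac{1}{9} \left(-15621\right) \left(-4 + \left(-15621\right)^{2}\right) \left(-37\right) = \frac{1}{9} \left(-15621\right) \left(-4 + 244015641\right) \left(-37\right) = \frac{1}{9} \left(-15621\right) 244015637 \left(-37\right) = \left(- \frac{1270589421859}{3}\right) \left(-37\right) = \frac{47011808608783}{3}$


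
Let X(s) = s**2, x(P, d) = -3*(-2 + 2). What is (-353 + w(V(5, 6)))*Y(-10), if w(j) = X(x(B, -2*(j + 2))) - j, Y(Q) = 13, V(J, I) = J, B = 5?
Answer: -4654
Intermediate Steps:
x(P, d) = 0 (x(P, d) = -3*0 = 0)
w(j) = -j (w(j) = 0**2 - j = 0 - j = -j)
(-353 + w(V(5, 6)))*Y(-10) = (-353 - 1*5)*13 = (-353 - 5)*13 = -358*13 = -4654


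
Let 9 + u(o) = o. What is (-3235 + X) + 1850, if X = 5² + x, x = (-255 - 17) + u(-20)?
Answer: -1661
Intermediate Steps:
u(o) = -9 + o
x = -301 (x = (-255 - 17) + (-9 - 20) = -272 - 29 = -301)
X = -276 (X = 5² - 301 = 25 - 301 = -276)
(-3235 + X) + 1850 = (-3235 - 276) + 1850 = -3511 + 1850 = -1661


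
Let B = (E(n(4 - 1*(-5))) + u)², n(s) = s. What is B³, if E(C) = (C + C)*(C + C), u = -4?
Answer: 1073741824000000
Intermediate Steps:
E(C) = 4*C² (E(C) = (2*C)*(2*C) = 4*C²)
B = 102400 (B = (4*(4 - 1*(-5))² - 4)² = (4*(4 + 5)² - 4)² = (4*9² - 4)² = (4*81 - 4)² = (324 - 4)² = 320² = 102400)
B³ = 102400³ = 1073741824000000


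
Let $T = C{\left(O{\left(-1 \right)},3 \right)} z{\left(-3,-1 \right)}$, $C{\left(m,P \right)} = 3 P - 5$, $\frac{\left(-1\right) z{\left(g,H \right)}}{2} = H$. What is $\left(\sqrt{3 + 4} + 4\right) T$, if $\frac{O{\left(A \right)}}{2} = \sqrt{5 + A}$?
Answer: $32 + 8 \sqrt{7} \approx 53.166$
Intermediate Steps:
$z{\left(g,H \right)} = - 2 H$
$O{\left(A \right)} = 2 \sqrt{5 + A}$
$C{\left(m,P \right)} = -5 + 3 P$
$T = 8$ ($T = \left(-5 + 3 \cdot 3\right) \left(\left(-2\right) \left(-1\right)\right) = \left(-5 + 9\right) 2 = 4 \cdot 2 = 8$)
$\left(\sqrt{3 + 4} + 4\right) T = \left(\sqrt{3 + 4} + 4\right) 8 = \left(\sqrt{7} + 4\right) 8 = \left(4 + \sqrt{7}\right) 8 = 32 + 8 \sqrt{7}$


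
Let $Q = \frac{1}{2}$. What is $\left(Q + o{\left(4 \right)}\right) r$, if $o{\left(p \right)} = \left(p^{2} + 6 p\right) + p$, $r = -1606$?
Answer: $-71467$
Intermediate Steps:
$o{\left(p \right)} = p^{2} + 7 p$
$Q = \frac{1}{2} \approx 0.5$
$\left(Q + o{\left(4 \right)}\right) r = \left(\frac{1}{2} + 4 \left(7 + 4\right)\right) \left(-1606\right) = \left(\frac{1}{2} + 4 \cdot 11\right) \left(-1606\right) = \left(\frac{1}{2} + 44\right) \left(-1606\right) = \frac{89}{2} \left(-1606\right) = -71467$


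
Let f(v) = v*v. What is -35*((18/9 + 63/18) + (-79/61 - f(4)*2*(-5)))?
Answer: -701155/122 ≈ -5747.2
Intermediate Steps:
f(v) = v²
-35*((18/9 + 63/18) + (-79/61 - f(4)*2*(-5))) = -35*((18/9 + 63/18) + (-79/61 - 4²*2*(-5))) = -35*((18*(⅑) + 63*(1/18)) + (-79*1/61 - 16*2*(-5))) = -35*((2 + 7/2) + (-79/61 - 32*(-5))) = -35*(11/2 + (-79/61 - 1*(-160))) = -35*(11/2 + (-79/61 + 160)) = -35*(11/2 + 9681/61) = -35*20033/122 = -701155/122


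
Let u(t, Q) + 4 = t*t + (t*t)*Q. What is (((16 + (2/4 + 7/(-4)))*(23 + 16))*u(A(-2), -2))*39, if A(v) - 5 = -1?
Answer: -448695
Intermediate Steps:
A(v) = 4 (A(v) = 5 - 1 = 4)
u(t, Q) = -4 + t² + Q*t² (u(t, Q) = -4 + (t*t + (t*t)*Q) = -4 + (t² + t²*Q) = -4 + (t² + Q*t²) = -4 + t² + Q*t²)
(((16 + (2/4 + 7/(-4)))*(23 + 16))*u(A(-2), -2))*39 = (((16 + (2/4 + 7/(-4)))*(23 + 16))*(-4 + 4² - 2*4²))*39 = (((16 + (2*(¼) + 7*(-¼)))*39)*(-4 + 16 - 2*16))*39 = (((16 + (½ - 7/4))*39)*(-4 + 16 - 32))*39 = (((16 - 5/4)*39)*(-20))*39 = (((59/4)*39)*(-20))*39 = ((2301/4)*(-20))*39 = -11505*39 = -448695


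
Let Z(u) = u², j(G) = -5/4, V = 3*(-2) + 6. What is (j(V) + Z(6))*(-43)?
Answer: -5977/4 ≈ -1494.3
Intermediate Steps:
V = 0 (V = -6 + 6 = 0)
j(G) = -5/4 (j(G) = -5*¼ = -5/4)
(j(V) + Z(6))*(-43) = (-5/4 + 6²)*(-43) = (-5/4 + 36)*(-43) = (139/4)*(-43) = -5977/4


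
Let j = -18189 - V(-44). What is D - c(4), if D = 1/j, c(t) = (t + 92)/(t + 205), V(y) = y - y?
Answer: -1746353/3801501 ≈ -0.45938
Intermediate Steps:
V(y) = 0
j = -18189 (j = -18189 - 1*0 = -18189 + 0 = -18189)
c(t) = (92 + t)/(205 + t)
D = -1/18189 (D = 1/(-18189) = -1/18189 ≈ -5.4978e-5)
D - c(4) = -1/18189 - (92 + 4)/(205 + 4) = -1/18189 - 96/209 = -1746353/3801501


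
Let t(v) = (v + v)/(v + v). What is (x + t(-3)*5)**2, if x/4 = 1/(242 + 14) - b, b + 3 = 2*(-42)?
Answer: 510443649/4096 ≈ 1.2462e+5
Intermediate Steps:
b = -87 (b = -3 + 2*(-42) = -3 - 84 = -87)
t(v) = 1 (t(v) = (2*v)/((2*v)) = (2*v)*(1/(2*v)) = 1)
x = 22273/64 (x = 4*(1/(242 + 14) - 1*(-87)) = 4*(1/256 + 87) = 4*(22273/256) = 22273/64 ≈ 348.02)
(x + t(-3)*5)**2 = (22273/64 + 1*5)**2 = (22273/64 + 5)**2 = (22593/64)**2 = 510443649/4096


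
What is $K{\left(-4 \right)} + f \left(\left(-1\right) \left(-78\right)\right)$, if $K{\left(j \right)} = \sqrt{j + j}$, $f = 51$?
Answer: $3978 + 2 i \sqrt{2} \approx 3978.0 + 2.8284 i$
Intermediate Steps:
$K{\left(j \right)} = \sqrt{2} \sqrt{j}$ ($K{\left(j \right)} = \sqrt{2 j} = \sqrt{2} \sqrt{j}$)
$K{\left(-4 \right)} + f \left(\left(-1\right) \left(-78\right)\right) = \sqrt{2} \sqrt{-4} + 51 \left(\left(-1\right) \left(-78\right)\right) = \sqrt{2} \cdot 2 i + 51 \cdot 78 = 2 i \sqrt{2} + 3978 = 3978 + 2 i \sqrt{2}$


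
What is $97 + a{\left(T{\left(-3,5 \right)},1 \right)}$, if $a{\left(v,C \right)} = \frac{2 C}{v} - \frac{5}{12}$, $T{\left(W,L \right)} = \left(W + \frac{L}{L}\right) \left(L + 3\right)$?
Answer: $\frac{2315}{24} \approx 96.458$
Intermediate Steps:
$T{\left(W,L \right)} = \left(1 + W\right) \left(3 + L\right)$ ($T{\left(W,L \right)} = \left(W + 1\right) \left(3 + L\right) = \left(1 + W\right) \left(3 + L\right)$)
$a{\left(v,C \right)} = - \frac{5}{12} + \frac{2 C}{v}$ ($a{\left(v,C \right)} = \frac{2 C}{v} - \frac{5}{12} = - \frac{5}{12} + \frac{2 C}{v}$)
$97 + a{\left(T{\left(-3,5 \right)},1 \right)} = 97 - \left(\frac{5}{12} - \frac{2}{3 + 5 + 3 \left(-3\right) + 5 \left(-3\right)}\right) = 97 - \left(\frac{5}{12} - \frac{2}{3 + 5 - 9 - 15}\right) = 97 - \left(\frac{5}{12} - \frac{2}{-16}\right) = 97 - \left(\frac{5}{12} - - \frac{1}{8}\right) = 97 - \frac{13}{24} = \frac{2315}{24}$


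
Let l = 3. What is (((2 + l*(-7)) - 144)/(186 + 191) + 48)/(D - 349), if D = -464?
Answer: -17933/306501 ≈ -0.058509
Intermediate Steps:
(((2 + l*(-7)) - 144)/(186 + 191) + 48)/(D - 349) = (((2 + 3*(-7)) - 144)/(186 + 191) + 48)/(-464 - 349) = (((2 - 21) - 144)/377 + 48)/(-813) = ((-19 - 144)*(1/377) + 48)*(-1/813) = (-163*1/377 + 48)*(-1/813) = (-163/377 + 48)*(-1/813) = (17933/377)*(-1/813) = -17933/306501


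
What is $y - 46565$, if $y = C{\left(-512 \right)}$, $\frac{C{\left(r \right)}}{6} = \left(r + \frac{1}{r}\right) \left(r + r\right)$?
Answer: $3099175$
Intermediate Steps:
$C{\left(r \right)} = 12 r \left(r + \frac{1}{r}\right)$ ($C{\left(r \right)} = 6 \left(r + \frac{1}{r}\right) \left(r + r\right) = 6 \left(r + \frac{1}{r}\right) 2 r = 6 \cdot 2 r \left(r + \frac{1}{r}\right) = 12 r \left(r + \frac{1}{r}\right)$)
$y = 3145740$ ($y = 12 + 12 \left(-512\right)^{2} = 12 + 12 \cdot 262144 = 12 + 3145728 = 3145740$)
$y - 46565 = 3145740 - 46565 = 3099175$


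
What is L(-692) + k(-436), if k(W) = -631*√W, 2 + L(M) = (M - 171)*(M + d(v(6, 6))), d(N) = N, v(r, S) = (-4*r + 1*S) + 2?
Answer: 611002 - 1262*I*√109 ≈ 6.11e+5 - 13176.0*I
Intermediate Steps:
v(r, S) = 2 + S - 4*r (v(r, S) = (-4*r + S) + 2 = (S - 4*r) + 2 = 2 + S - 4*r)
L(M) = -2 + (-171 + M)*(-16 + M) (L(M) = -2 + (M - 171)*(M + (2 + 6 - 4*6)) = -2 + (-171 + M)*(M + (2 + 6 - 24)) = -2 + (-171 + M)*(M - 16) = -2 + (-171 + M)*(-16 + M))
L(-692) + k(-436) = (2734 + (-692)² - 187*(-692)) - 1262*I*√109 = (2734 + 478864 + 129404) - 1262*I*√109 = 611002 - 1262*I*√109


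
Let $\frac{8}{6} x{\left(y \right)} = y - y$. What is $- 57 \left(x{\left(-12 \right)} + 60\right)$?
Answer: $-3420$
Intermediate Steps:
$x{\left(y \right)} = 0$ ($x{\left(y \right)} = \frac{3 \left(y - y\right)}{4} = \frac{3}{4} \cdot 0 = 0$)
$- 57 \left(x{\left(-12 \right)} + 60\right) = - 57 \left(0 + 60\right) = \left(-57\right) 60 = -3420$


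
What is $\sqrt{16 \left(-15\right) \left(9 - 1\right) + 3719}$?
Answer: $\sqrt{1799} \approx 42.415$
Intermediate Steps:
$\sqrt{16 \left(-15\right) \left(9 - 1\right) + 3719} = \sqrt{- 240 \left(9 - 1\right) + 3719} = \sqrt{\left(-240\right) 8 + 3719} = \sqrt{-1920 + 3719} = \sqrt{1799}$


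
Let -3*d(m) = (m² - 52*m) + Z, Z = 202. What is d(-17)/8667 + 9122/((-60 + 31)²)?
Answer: 236024747/21866841 ≈ 10.794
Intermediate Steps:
d(m) = -202/3 - m²/3 + 52*m/3 (d(m) = -((m² - 52*m) + 202)/3 = -(202 + m² - 52*m)/3 = -202/3 - m²/3 + 52*m/3)
d(-17)/8667 + 9122/((-60 + 31)²) = (-202/3 - ⅓*(-17)² + (52/3)*(-17))/8667 + 9122/((-60 + 31)²) = (-202/3 - ⅓*289 - 884/3)*(1/8667) + 9122/((-29)²) = (-202/3 - 289/3 - 884/3)*(1/8667) + 9122/841 = -1375/3*1/8667 + 9122*(1/841) = -1375/26001 + 9122/841 = 236024747/21866841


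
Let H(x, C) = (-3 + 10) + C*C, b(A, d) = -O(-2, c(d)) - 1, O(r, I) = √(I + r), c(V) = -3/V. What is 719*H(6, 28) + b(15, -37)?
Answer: 568728 - I*√2627/37 ≈ 5.6873e+5 - 1.3853*I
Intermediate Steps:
b(A, d) = -1 - √(-2 - 3/d) (b(A, d) = -√(-3/d - 2) - 1 = -√(-2 - 3/d) - 1 = -1 - √(-2 - 3/d))
H(x, C) = 7 + C²
719*H(6, 28) + b(15, -37) = 719*(7 + 28²) + (-1 - √(-2 - 3/(-37))) = 719*(7 + 784) + (-1 - √(-2 - 3*(-1/37))) = 719*791 + (-1 - √(-2 + 3/37)) = 568729 + (-1 - √(-71/37)) = 568729 + (-1 - I*√2627/37) = 568728 - I*√2627/37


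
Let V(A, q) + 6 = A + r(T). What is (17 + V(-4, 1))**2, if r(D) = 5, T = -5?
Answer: 144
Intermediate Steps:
V(A, q) = -1 + A (V(A, q) = -6 + (A + 5) = -6 + (5 + A) = -1 + A)
(17 + V(-4, 1))**2 = (17 + (-1 - 4))**2 = (17 - 5)**2 = 12**2 = 144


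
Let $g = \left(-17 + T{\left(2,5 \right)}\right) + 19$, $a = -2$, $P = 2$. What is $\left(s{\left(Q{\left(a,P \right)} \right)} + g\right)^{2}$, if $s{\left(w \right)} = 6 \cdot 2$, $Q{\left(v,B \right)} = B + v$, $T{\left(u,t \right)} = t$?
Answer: $361$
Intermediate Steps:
$s{\left(w \right)} = 12$
$g = 7$ ($g = \left(-17 + 5\right) + 19 = -12 + 19 = 7$)
$\left(s{\left(Q{\left(a,P \right)} \right)} + g\right)^{2} = \left(12 + 7\right)^{2} = 19^{2} = 361$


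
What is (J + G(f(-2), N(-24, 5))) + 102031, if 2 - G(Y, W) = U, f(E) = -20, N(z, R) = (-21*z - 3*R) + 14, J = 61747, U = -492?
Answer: 164272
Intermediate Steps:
N(z, R) = 14 - 21*z - 3*R
G(Y, W) = 494 (G(Y, W) = 2 - 1*(-492) = 2 + 492 = 494)
(J + G(f(-2), N(-24, 5))) + 102031 = (61747 + 494) + 102031 = 62241 + 102031 = 164272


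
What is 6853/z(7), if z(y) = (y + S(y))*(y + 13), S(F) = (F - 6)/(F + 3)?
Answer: 6853/142 ≈ 48.261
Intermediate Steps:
S(F) = (-6 + F)/(3 + F)
z(y) = (13 + y)*(y + (-6 + y)/(3 + y)) (z(y) = (y + (-6 + y)/(3 + y))*(y + 13) = (y + (-6 + y)/(3 + y))*(13 + y) = (13 + y)*(y + (-6 + y)/(3 + y)))
6853/z(7) = 6853/(((-78 + 7**3 + 17*7**2 + 46*7)/(3 + 7))) = 6853/(((-78 + 343 + 17*49 + 322)/10)) = 6853/(((-78 + 343 + 833 + 322)/10)) = 6853/(((1/10)*1420)) = 6853/142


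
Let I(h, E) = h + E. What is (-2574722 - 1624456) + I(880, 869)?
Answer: -4197429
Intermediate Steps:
I(h, E) = E + h
(-2574722 - 1624456) + I(880, 869) = (-2574722 - 1624456) + (869 + 880) = -4199178 + 1749 = -4197429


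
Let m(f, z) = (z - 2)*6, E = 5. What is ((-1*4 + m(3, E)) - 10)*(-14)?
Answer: -56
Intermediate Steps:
m(f, z) = -12 + 6*z (m(f, z) = (-2 + z)*6 = -12 + 6*z)
((-1*4 + m(3, E)) - 10)*(-14) = ((-1*4 + (-12 + 6*5)) - 10)*(-14) = ((-4 + (-12 + 30)) - 10)*(-14) = ((-4 + 18) - 10)*(-14) = (14 - 10)*(-14) = 4*(-14) = -56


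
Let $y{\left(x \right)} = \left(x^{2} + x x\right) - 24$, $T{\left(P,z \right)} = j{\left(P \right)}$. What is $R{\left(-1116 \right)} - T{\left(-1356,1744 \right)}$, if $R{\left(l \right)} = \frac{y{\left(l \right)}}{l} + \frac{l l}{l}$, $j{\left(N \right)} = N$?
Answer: $- \frac{185254}{93} \approx -1992.0$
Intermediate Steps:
$T{\left(P,z \right)} = P$
$y{\left(x \right)} = -24 + 2 x^{2}$ ($y{\left(x \right)} = \left(x^{2} + x^{2}\right) - 24 = 2 x^{2} - 24 = -24 + 2 x^{2}$)
$R{\left(l \right)} = l + \frac{-24 + 2 l^{2}}{l}$ ($R{\left(l \right)} = \frac{-24 + 2 l^{2}}{l} + \frac{l l}{l} = \frac{-24 + 2 l^{2}}{l} + \frac{l^{2}}{l} = \frac{-24 + 2 l^{2}}{l} + l = l + \frac{-24 + 2 l^{2}}{l}$)
$R{\left(-1116 \right)} - T{\left(-1356,1744 \right)} = \left(- \frac{24}{-1116} + 3 \left(-1116\right)\right) - -1356 = \left(\left(-24\right) \left(- \frac{1}{1116}\right) - 3348\right) + 1356 = \left(\frac{2}{93} - 3348\right) + 1356 = - \frac{311362}{93} + 1356 = - \frac{185254}{93}$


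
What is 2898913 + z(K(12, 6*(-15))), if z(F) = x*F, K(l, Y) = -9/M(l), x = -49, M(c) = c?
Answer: 11595799/4 ≈ 2.8989e+6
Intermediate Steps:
K(l, Y) = -9/l
z(F) = -49*F
2898913 + z(K(12, 6*(-15))) = 2898913 - (-441)/12 = 2898913 - 49*(-¾) = 2898913 + 147/4 = 11595799/4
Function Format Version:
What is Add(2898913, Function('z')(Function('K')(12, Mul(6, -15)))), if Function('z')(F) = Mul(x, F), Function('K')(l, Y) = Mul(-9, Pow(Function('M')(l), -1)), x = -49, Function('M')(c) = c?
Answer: Rational(11595799, 4) ≈ 2.8989e+6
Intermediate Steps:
Function('K')(l, Y) = Mul(-9, Pow(l, -1))
Function('z')(F) = Mul(-49, F)
Add(2898913, Function('z')(Function('K')(12, Mul(6, -15)))) = Add(2898913, Mul(-49, Mul(-9, Pow(12, -1)))) = Add(2898913, Mul(-49, Mul(-9, Rational(1, 12)))) = Add(2898913, Mul(-49, Rational(-3, 4))) = Add(2898913, Rational(147, 4)) = Rational(11595799, 4)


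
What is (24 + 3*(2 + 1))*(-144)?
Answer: -4752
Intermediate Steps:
(24 + 3*(2 + 1))*(-144) = (24 + 3*3)*(-144) = (24 + 9)*(-144) = 33*(-144) = -4752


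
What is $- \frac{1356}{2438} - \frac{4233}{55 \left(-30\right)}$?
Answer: $\frac{1347109}{670450} \approx 2.0093$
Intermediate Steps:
$- \frac{1356}{2438} - \frac{4233}{55 \left(-30\right)} = \left(-1356\right) \frac{1}{2438} - \frac{4233}{-1650} = - \frac{678}{1219} - - \frac{1411}{550} = - \frac{678}{1219} + \frac{1411}{550} = \frac{1347109}{670450}$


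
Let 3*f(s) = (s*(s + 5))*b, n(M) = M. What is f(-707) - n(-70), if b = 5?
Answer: 827260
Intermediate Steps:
f(s) = 5*s*(5 + s)/3 (f(s) = ((s*(s + 5))*5)/3 = ((s*(5 + s))*5)/3 = (5*s*(5 + s))/3 = 5*s*(5 + s)/3)
f(-707) - n(-70) = (5/3)*(-707)*(5 - 707) - 1*(-70) = (5/3)*(-707)*(-702) + 70 = 827190 + 70 = 827260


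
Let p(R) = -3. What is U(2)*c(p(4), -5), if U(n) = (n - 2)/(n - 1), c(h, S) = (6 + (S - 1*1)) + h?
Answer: 0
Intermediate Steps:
c(h, S) = 5 + S + h (c(h, S) = (6 + (S - 1)) + h = (6 + (-1 + S)) + h = (5 + S) + h = 5 + S + h)
U(n) = (-2 + n)/(-1 + n)
U(2)*c(p(4), -5) = ((-2 + 2)/(-1 + 2))*(5 - 5 - 3) = (0/1)*(-3) = (1*0)*(-3) = 0*(-3) = 0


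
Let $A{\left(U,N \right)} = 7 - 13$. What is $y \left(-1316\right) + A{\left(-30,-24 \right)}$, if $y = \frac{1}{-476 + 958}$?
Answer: $- \frac{2104}{241} \approx -8.7303$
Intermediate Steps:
$y = \frac{1}{482} \approx 0.0020747$
$A{\left(U,N \right)} = -6$
$y \left(-1316\right) + A{\left(-30,-24 \right)} = \frac{1}{482} \left(-1316\right) - 6 = - \frac{658}{241} - 6 = - \frac{2104}{241}$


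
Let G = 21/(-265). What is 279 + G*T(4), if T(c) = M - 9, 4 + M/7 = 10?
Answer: 73242/265 ≈ 276.38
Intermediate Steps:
G = -21/265 (G = 21*(-1/265) = -21/265 ≈ -0.079245)
M = 42 (M = -28 + 7*10 = -28 + 70 = 42)
T(c) = 33 (T(c) = 42 - 9 = 33)
279 + G*T(4) = 279 - 21/265*33 = 279 - 693/265 = 73242/265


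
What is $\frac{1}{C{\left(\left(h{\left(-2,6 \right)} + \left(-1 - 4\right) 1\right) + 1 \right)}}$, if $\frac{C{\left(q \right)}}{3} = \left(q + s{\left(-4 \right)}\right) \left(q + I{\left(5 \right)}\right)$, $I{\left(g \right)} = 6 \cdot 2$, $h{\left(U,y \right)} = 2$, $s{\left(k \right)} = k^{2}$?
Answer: $\frac{1}{420} \approx 0.002381$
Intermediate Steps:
$I{\left(g \right)} = 12$
$C{\left(q \right)} = 3 \left(12 + q\right) \left(16 + q\right)$ ($C{\left(q \right)} = 3 \left(q + \left(-4\right)^{2}\right) \left(q + 12\right) = 3 \left(q + 16\right) \left(12 + q\right) = 3 \left(16 + q\right) \left(12 + q\right) = 3 \left(12 + q\right) \left(16 + q\right)$)
$\frac{1}{C{\left(\left(h{\left(-2,6 \right)} + \left(-1 - 4\right) 1\right) + 1 \right)}} = \frac{1}{576 + 3 \left(\left(2 + \left(-1 - 4\right) 1\right) + 1\right)^{2} + 84 \left(\left(2 + \left(-1 - 4\right) 1\right) + 1\right)} = \frac{1}{576 + 3 \left(\left(2 - 5\right) + 1\right)^{2} + 84 \left(\left(2 - 5\right) + 1\right)} = \frac{1}{576 + 3 \left(-3 + 1\right)^{2} + 84 \left(-3 + 1\right)} = \frac{1}{576 + 3 \left(-2\right)^{2} + 84 \left(-2\right)} = \frac{1}{576 + 3 \cdot 4 - 168} = \frac{1}{576 + 12 - 168} = \frac{1}{420}$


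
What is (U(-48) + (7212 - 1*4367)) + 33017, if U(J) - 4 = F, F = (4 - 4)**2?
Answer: 35866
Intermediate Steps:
F = 0 (F = 0**2 = 0)
U(J) = 4 (U(J) = 4 + 0 = 4)
(U(-48) + (7212 - 1*4367)) + 33017 = (4 + (7212 - 1*4367)) + 33017 = (4 + (7212 - 4367)) + 33017 = (4 + 2845) + 33017 = 2849 + 33017 = 35866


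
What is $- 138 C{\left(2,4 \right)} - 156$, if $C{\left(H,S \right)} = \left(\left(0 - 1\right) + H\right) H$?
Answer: $-432$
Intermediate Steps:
$C{\left(H,S \right)} = H \left(-1 + H\right)$ ($C{\left(H,S \right)} = \left(\left(0 - 1\right) + H\right) H = \left(-1 + H\right) H = H \left(-1 + H\right)$)
$- 138 C{\left(2,4 \right)} - 156 = - 138 \cdot 2 \left(-1 + 2\right) - 156 = - 138 \cdot 2 \cdot 1 - 156 = \left(-138\right) 2 - 156 = -276 - 156 = -432$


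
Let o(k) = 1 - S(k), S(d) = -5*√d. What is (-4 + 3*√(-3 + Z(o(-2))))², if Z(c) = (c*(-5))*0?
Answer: (4 - 3*I*√3)² ≈ -11.0 - 41.569*I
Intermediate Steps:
o(k) = 1 + 5*√k (o(k) = 1 - (-5)*√k = 1 + 5*√k)
Z(c) = 0 (Z(c) = -5*c*0 = 0)
(-4 + 3*√(-3 + Z(o(-2))))² = (-4 + 3*√(-3 + 0))² = (-4 + 3*√(-3))² = (-4 + 3*(I*√3))² = (-4 + 3*I*√3)²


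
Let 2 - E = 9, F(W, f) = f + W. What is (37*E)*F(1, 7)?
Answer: -2072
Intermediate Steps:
F(W, f) = W + f
E = -7 (E = 2 - 1*9 = 2 - 9 = -7)
(37*E)*F(1, 7) = (37*(-7))*(1 + 7) = -259*8 = -2072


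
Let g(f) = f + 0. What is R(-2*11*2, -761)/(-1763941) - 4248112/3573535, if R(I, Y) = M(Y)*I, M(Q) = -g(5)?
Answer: -7494205107092/6303504901435 ≈ -1.1889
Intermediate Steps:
g(f) = f
M(Q) = -5 (M(Q) = -1*5 = -5)
R(I, Y) = -5*I
R(-2*11*2, -761)/(-1763941) - 4248112/3573535 = -5*(-2*11)*2/(-1763941) - 4248112/3573535 = -(-110)*2*(-1/1763941) - 4248112*1/3573535 = -5*(-44)*(-1/1763941) - 4248112/3573535 = 220*(-1/1763941) - 4248112/3573535 = -220/1763941 - 4248112/3573535 = -7494205107092/6303504901435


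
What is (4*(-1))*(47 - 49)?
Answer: 8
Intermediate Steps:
(4*(-1))*(47 - 49) = -4*(-2) = 8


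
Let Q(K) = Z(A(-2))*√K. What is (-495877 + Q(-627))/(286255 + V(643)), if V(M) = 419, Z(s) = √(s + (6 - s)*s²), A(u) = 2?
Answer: -495877/286674 + I*√1254/95558 ≈ -1.7298 + 0.00037058*I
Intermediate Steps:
Z(s) = √(s + s²*(6 - s))
Q(K) = 3*√2*√K (Q(K) = √(2*(1 - 1*2² + 6*2))*√K = √(2*(1 - 1*4 + 12))*√K = √(2*(1 - 4 + 12))*√K = √(2*9)*√K = √18*√K = (3*√2)*√K = 3*√2*√K)
(-495877 + Q(-627))/(286255 + V(643)) = (-495877 + 3*√2*√(-627))/(286255 + 419) = (-495877 + 3*√2*(I*√627))/286674 = (-495877 + 3*I*√1254)*(1/286674) = -495877/286674 + I*√1254/95558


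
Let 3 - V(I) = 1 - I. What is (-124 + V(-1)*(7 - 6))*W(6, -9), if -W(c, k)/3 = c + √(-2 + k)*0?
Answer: 2214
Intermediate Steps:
V(I) = 2 + I (V(I) = 3 - (1 - I) = 3 + (-1 + I) = 2 + I)
W(c, k) = -3*c (W(c, k) = -3*(c + √(-2 + k)*0) = -3*(c + 0) = -3*c)
(-124 + V(-1)*(7 - 6))*W(6, -9) = (-124 + (2 - 1)*(7 - 6))*(-3*6) = (-124 + 1*1)*(-18) = (-124 + 1)*(-18) = -123*(-18) = 2214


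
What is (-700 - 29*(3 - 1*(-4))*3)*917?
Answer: -1200353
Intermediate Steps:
(-700 - 29*(3 - 1*(-4))*3)*917 = (-700 - 29*(3 + 4)*3)*917 = (-700 - 203*3)*917 = (-700 - 29*21)*917 = (-700 - 609)*917 = -1309*917 = -1200353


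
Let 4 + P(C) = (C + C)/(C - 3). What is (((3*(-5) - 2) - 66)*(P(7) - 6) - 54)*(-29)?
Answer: -28159/2 ≈ -14080.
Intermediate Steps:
P(C) = -4 + 2*C/(-3 + C) (P(C) = -4 + (C + C)/(C - 3) = -4 + (2*C)/(-3 + C) = -4 + 2*C/(-3 + C))
(((3*(-5) - 2) - 66)*(P(7) - 6) - 54)*(-29) = (((3*(-5) - 2) - 66)*(2*(6 - 1*7)/(-3 + 7) - 6) - 54)*(-29) = (((-15 - 2) - 66)*(2*(6 - 7)/4 - 6) - 54)*(-29) = ((-17 - 66)*(2*(¼)*(-1) - 6) - 54)*(-29) = (-83*(-½ - 6) - 54)*(-29) = (-83*(-13/2) - 54)*(-29) = (1079/2 - 54)*(-29) = (971/2)*(-29) = -28159/2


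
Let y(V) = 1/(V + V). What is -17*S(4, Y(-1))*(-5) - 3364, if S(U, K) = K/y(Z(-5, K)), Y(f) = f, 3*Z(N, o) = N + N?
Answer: -8392/3 ≈ -2797.3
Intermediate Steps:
Z(N, o) = 2*N/3 (Z(N, o) = (N + N)/3 = (2*N)/3 = 2*N/3)
y(V) = 1/(2*V)
S(U, K) = -20*K/3 (S(U, K) = K/((1/(2*(((⅔)*(-5)))))) = K/((1/(2*(-10/3)))) = K/(((½)*(-3/10))) = K/(-3/20) = K*(-20/3) = -20*K/3)
-17*S(4, Y(-1))*(-5) - 3364 = -(-340)*(-1)/3*(-5) - 3364 = -17*20/3*(-5) - 3364 = -340/3*(-5) - 3364 = 1700/3 - 3364 = -8392/3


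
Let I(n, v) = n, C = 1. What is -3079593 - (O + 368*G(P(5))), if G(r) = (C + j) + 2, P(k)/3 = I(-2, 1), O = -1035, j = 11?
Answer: -3083710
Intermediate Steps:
P(k) = -6 (P(k) = 3*(-2) = -6)
G(r) = 14 (G(r) = (1 + 11) + 2 = 12 + 2 = 14)
-3079593 - (O + 368*G(P(5))) = -3079593 - (-1035 + 368*14) = -3079593 - (-1035 + 5152) = -3079593 - 1*4117 = -3079593 - 4117 = -3083710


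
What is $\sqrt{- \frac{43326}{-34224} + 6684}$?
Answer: $\frac{3 \sqrt{6041923498}}{2852} \approx 81.763$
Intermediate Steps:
$\sqrt{- \frac{43326}{-34224} + 6684} = \sqrt{\left(-43326\right) \left(- \frac{1}{34224}\right) + 6684} = \sqrt{\frac{7221}{5704} + 6684} = \sqrt{\frac{38132757}{5704}} = \frac{3 \sqrt{6041923498}}{2852}$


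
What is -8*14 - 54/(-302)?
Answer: -16885/151 ≈ -111.82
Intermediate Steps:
-8*14 - 54/(-302) = -112 - 1/302*(-54) = -112 + 27/151 = -16885/151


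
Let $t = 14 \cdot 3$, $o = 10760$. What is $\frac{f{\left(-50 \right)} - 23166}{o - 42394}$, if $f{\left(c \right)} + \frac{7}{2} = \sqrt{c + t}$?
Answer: $\frac{46339}{63268} - \frac{i \sqrt{2}}{15817} \approx 0.73242 - 8.9411 \cdot 10^{-5} i$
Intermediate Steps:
$t = 42$
$f{\left(c \right)} = - \frac{7}{2} + \sqrt{42 + c}$ ($f{\left(c \right)} = - \frac{7}{2} + \sqrt{c + 42} = - \frac{7}{2} + \sqrt{42 + c}$)
$\frac{f{\left(-50 \right)} - 23166}{o - 42394} = \frac{\left(- \frac{7}{2} + \sqrt{42 - 50}\right) - 23166}{10760 - 42394} = \frac{\left(- \frac{7}{2} + \sqrt{-8}\right) - 23166}{-31634} = \left(\left(- \frac{7}{2} + 2 i \sqrt{2}\right) - 23166\right) \left(- \frac{1}{31634}\right) = \left(- \frac{46339}{2} + 2 i \sqrt{2}\right) \left(- \frac{1}{31634}\right) = \frac{46339}{63268} - \frac{i \sqrt{2}}{15817}$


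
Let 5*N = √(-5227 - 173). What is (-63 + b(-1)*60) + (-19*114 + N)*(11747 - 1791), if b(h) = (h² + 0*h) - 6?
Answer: -21565059 + 59736*I*√6 ≈ -2.1565e+7 + 1.4632e+5*I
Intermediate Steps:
b(h) = -6 + h² (b(h) = (h² + 0) - 6 = h² - 6 = -6 + h²)
N = 6*I*√6 (N = √(-5227 - 173)/5 = √(-5400)/5 = (30*I*√6)/5 = 6*I*√6 ≈ 14.697*I)
(-63 + b(-1)*60) + (-19*114 + N)*(11747 - 1791) = (-63 + (-6 + (-1)²)*60) + (-19*114 + 6*I*√6)*(11747 - 1791) = (-63 + (-6 + 1)*60) + (-2166 + 6*I*√6)*9956 = (-63 - 5*60) + (-21564696 + 59736*I*√6) = (-63 - 300) + (-21564696 + 59736*I*√6) = -363 + (-21564696 + 59736*I*√6) = -21565059 + 59736*I*√6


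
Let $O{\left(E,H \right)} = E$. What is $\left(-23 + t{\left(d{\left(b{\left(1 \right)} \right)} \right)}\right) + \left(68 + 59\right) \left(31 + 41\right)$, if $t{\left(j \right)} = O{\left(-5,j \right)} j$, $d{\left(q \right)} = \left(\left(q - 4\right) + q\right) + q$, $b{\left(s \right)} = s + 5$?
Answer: $9051$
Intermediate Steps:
$b{\left(s \right)} = 5 + s$
$d{\left(q \right)} = -4 + 3 q$ ($d{\left(q \right)} = \left(\left(-4 + q\right) + q\right) + q = \left(-4 + 2 q\right) + q = -4 + 3 q$)
$t{\left(j \right)} = - 5 j$
$\left(-23 + t{\left(d{\left(b{\left(1 \right)} \right)} \right)}\right) + \left(68 + 59\right) \left(31 + 41\right) = \left(-23 - 5 \left(-4 + 3 \left(5 + 1\right)\right)\right) + \left(68 + 59\right) \left(31 + 41\right) = \left(-23 - 5 \left(-4 + 3 \cdot 6\right)\right) + 127 \cdot 72 = \left(-23 - 5 \left(-4 + 18\right)\right) + 9144 = \left(-23 - 70\right) + 9144 = -93 + 9144 = 9051$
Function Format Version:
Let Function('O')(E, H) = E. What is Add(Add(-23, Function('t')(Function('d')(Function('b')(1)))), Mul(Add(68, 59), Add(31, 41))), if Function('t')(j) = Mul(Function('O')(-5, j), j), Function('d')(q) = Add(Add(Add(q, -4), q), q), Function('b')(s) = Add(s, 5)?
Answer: 9051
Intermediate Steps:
Function('b')(s) = Add(5, s)
Function('d')(q) = Add(-4, Mul(3, q)) (Function('d')(q) = Add(Add(Add(-4, q), q), q) = Add(Add(-4, Mul(2, q)), q) = Add(-4, Mul(3, q)))
Function('t')(j) = Mul(-5, j)
Add(Add(-23, Function('t')(Function('d')(Function('b')(1)))), Mul(Add(68, 59), Add(31, 41))) = Add(Add(-23, Mul(-5, Add(-4, Mul(3, Add(5, 1))))), Mul(Add(68, 59), Add(31, 41))) = Add(Add(-23, Mul(-5, Add(-4, Mul(3, 6)))), Mul(127, 72)) = Add(Add(-23, Mul(-5, Add(-4, 18))), 9144) = Add(Add(-23, Mul(-5, 14)), 9144) = Add(Add(-23, -70), 9144) = Add(-93, 9144) = 9051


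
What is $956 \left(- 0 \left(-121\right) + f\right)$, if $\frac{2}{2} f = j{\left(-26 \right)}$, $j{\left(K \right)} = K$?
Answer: $-24856$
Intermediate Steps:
$f = -26$
$956 \left(- 0 \left(-121\right) + f\right) = 956 \left(- 0 \left(-121\right) - 26\right) = 956 \left(\left(-1\right) 0 - 26\right) = 956 \left(0 - 26\right) = 956 \left(-26\right) = -24856$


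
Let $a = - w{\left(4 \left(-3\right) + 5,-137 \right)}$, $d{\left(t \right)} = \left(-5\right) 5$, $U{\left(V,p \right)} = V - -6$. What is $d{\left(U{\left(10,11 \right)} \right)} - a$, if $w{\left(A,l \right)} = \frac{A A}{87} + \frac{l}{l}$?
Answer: $- \frac{2039}{87} \approx -23.437$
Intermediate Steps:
$w{\left(A,l \right)} = 1 + \frac{A^{2}}{87}$ ($w{\left(A,l \right)} = A^{2} \cdot \frac{1}{87} + 1 = \frac{A^{2}}{87} + 1 = 1 + \frac{A^{2}}{87}$)
$U{\left(V,p \right)} = 6 + V$ ($U{\left(V,p \right)} = V + 6 = 6 + V$)
$d{\left(t \right)} = -25$
$a = - \frac{136}{87}$ ($a = - (1 + \frac{\left(4 \left(-3\right) + 5\right)^{2}}{87}) = - (1 + \frac{\left(-12 + 5\right)^{2}}{87}) = - (1 + \frac{\left(-7\right)^{2}}{87}) = - (1 + \frac{1}{87} \cdot 49) = - (1 + \frac{49}{87}) = \left(-1\right) \frac{136}{87} = - \frac{136}{87} \approx -1.5632$)
$d{\left(U{\left(10,11 \right)} \right)} - a = -25 - - \frac{136}{87} = -25 + \frac{136}{87} = - \frac{2039}{87}$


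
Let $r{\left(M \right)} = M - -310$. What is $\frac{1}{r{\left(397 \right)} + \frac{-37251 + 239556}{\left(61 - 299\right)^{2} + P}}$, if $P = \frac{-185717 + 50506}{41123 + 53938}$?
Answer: $\frac{5384500073}{3826072867216} \approx 0.0014073$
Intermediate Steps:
$r{\left(M \right)} = 310 + M$ ($r{\left(M \right)} = M + 310 = 310 + M$)
$P = - \frac{135211}{95061} \approx -1.4224$
$\frac{1}{r{\left(397 \right)} + \frac{-37251 + 239556}{\left(61 - 299\right)^{2} + P}} = \frac{1}{\left(310 + 397\right) + \frac{-37251 + 239556}{\left(61 - 299\right)^{2} - \frac{135211}{95061}}} = \frac{1}{707 + \frac{202305}{\left(-238\right)^{2} - \frac{135211}{95061}}} = \frac{1}{707 + \frac{202305}{56644 - \frac{135211}{95061}}} = \frac{1}{707 + \frac{202305}{\frac{5384500073}{95061}}} = \frac{1}{707 + 202305 \cdot \frac{95061}{5384500073}} = \frac{1}{707 + \frac{19231315605}{5384500073}} = \frac{1}{\frac{3826072867216}{5384500073}} = \frac{5384500073}{3826072867216}$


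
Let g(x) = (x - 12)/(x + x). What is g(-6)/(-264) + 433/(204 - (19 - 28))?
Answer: 75995/37488 ≈ 2.0272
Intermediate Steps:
g(x) = (-12 + x)/(2*x) (g(x) = (-12 + x)/((2*x)) = (-12 + x)*(1/(2*x)) = (-12 + x)/(2*x))
g(-6)/(-264) + 433/(204 - (19 - 28)) = ((½)*(-12 - 6)/(-6))/(-264) + 433/(204 - (19 - 28)) = ((½)*(-⅙)*(-18))*(-1/264) + 433/(204 - 1*(-9)) = (3/2)*(-1/264) + 433/(204 + 9) = -1/176 + 433/213 = 75995/37488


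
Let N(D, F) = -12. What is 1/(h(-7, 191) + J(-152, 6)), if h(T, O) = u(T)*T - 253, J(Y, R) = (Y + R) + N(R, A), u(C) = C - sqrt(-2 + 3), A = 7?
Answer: -1/355 ≈ -0.0028169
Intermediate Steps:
u(C) = -1 + C (u(C) = C - sqrt(1) = C - 1*1 = C - 1 = -1 + C)
J(Y, R) = -12 + R + Y (J(Y, R) = (Y + R) - 12 = (R + Y) - 12 = -12 + R + Y)
h(T, O) = -253 + T*(-1 + T) (h(T, O) = (-1 + T)*T - 253 = T*(-1 + T) - 253 = -253 + T*(-1 + T))
1/(h(-7, 191) + J(-152, 6)) = 1/((-253 - 7*(-1 - 7)) + (-12 + 6 - 152)) = 1/((-253 - 7*(-8)) - 158) = 1/((-253 + 56) - 158) = 1/(-197 - 158) = 1/(-355) = -1/355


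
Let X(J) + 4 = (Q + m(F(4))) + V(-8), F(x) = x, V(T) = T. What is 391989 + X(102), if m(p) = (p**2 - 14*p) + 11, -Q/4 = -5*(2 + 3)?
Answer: 392048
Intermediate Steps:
Q = 100 (Q = -(-20)*(2 + 3) = -(-20)*5 = -4*(-25) = 100)
m(p) = 11 + p**2 - 14*p
X(J) = 59 (X(J) = -4 + ((100 + (11 + 4**2 - 14*4)) - 8) = -4 + ((100 + (11 + 16 - 56)) - 8) = -4 + ((100 - 29) - 8) = -4 + (71 - 8) = -4 + 63 = 59)
391989 + X(102) = 391989 + 59 = 392048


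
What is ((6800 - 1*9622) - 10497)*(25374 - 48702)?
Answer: 310705632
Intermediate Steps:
((6800 - 1*9622) - 10497)*(25374 - 48702) = ((6800 - 9622) - 10497)*(-23328) = (-2822 - 10497)*(-23328) = -13319*(-23328) = 310705632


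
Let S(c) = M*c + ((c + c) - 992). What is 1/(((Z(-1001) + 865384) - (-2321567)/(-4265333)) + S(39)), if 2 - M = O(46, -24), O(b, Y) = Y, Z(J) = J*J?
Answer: 4265333/7965443075938 ≈ 5.3548e-7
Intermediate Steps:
Z(J) = J²
M = 26 (M = 2 - 1*(-24) = 2 + 24 = 26)
S(c) = -992 + 28*c (S(c) = 26*c + ((c + c) - 992) = 26*c + (2*c - 992) = 26*c + (-992 + 2*c) = -992 + 28*c)
1/(((Z(-1001) + 865384) - (-2321567)/(-4265333)) + S(39)) = 1/((((-1001)² + 865384) - (-2321567)/(-4265333)) + (-992 + 28*39)) = 1/(((1002001 + 865384) - (-2321567)*(-1)/4265333) + (-992 + 1092)) = 1/((1867385 - 1*2321567/4265333) + 100) = 1/((1867385 - 2321567/4265333) + 100) = 1/(7965016542638/4265333 + 100) = 1/(7965443075938/4265333) = 4265333/7965443075938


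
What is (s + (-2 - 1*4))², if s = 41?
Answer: 1225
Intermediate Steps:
(s + (-2 - 1*4))² = (41 + (-2 - 1*4))² = (41 + (-2 - 4))² = (41 - 6)² = 35² = 1225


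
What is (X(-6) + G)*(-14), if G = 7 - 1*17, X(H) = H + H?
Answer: 308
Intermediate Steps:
X(H) = 2*H
G = -10 (G = 7 - 17 = -10)
(X(-6) + G)*(-14) = (2*(-6) - 10)*(-14) = (-12 - 10)*(-14) = -22*(-14) = 308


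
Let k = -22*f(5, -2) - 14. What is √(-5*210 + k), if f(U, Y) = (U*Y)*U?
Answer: 6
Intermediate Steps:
f(U, Y) = Y*U²
k = 1086 (k = -(-44)*5² - 14 = -(-44)*25 - 14 = -22*(-50) - 14 = 1100 - 14 = 1086)
√(-5*210 + k) = √(-5*210 + 1086) = √(-1050 + 1086) = √36 = 6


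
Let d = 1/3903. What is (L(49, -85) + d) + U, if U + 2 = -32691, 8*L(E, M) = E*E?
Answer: -1011435121/31224 ≈ -32393.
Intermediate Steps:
L(E, M) = E**2/8 (L(E, M) = (E*E)/8 = E**2/8)
U = -32693 (U = -2 - 32691 = -32693)
d = 1/3903 ≈ 0.00025621
(L(49, -85) + d) + U = ((1/8)*49**2 + 1/3903) - 32693 = ((1/8)*2401 + 1/3903) - 32693 = (2401/8 + 1/3903) - 32693 = 9371111/31224 - 32693 = -1011435121/31224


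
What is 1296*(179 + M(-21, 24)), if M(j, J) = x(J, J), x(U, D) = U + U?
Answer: 294192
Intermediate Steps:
x(U, D) = 2*U
M(j, J) = 2*J
1296*(179 + M(-21, 24)) = 1296*(179 + 2*24) = 1296*(179 + 48) = 1296*227 = 294192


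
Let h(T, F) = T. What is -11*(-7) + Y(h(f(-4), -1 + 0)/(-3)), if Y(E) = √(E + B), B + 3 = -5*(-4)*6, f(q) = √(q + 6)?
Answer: 77 + √(1053 - 3*√2)/3 ≈ 87.795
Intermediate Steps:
f(q) = √(6 + q)
B = 117 (B = -3 - 5*(-4)*6 = -3 + 20*6 = -3 + 120 = 117)
Y(E) = √(117 + E) (Y(E) = √(E + 117) = √(117 + E))
-11*(-7) + Y(h(f(-4), -1 + 0)/(-3)) = -11*(-7) + √(117 + √(6 - 4)/(-3)) = 77 + √(117 + √2*(-⅓)) = 77 + √(117 - √2/3)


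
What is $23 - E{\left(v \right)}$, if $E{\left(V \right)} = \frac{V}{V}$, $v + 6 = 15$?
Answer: $22$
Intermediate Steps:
$v = 9$ ($v = -6 + 15 = 9$)
$E{\left(V \right)} = 1$
$23 - E{\left(v \right)} = 23 - 1 = 22$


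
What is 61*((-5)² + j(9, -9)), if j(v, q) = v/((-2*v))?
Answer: 2989/2 ≈ 1494.5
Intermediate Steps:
j(v, q) = -½ (j(v, q) = v*(-1/(2*v)) = -½)
61*((-5)² + j(9, -9)) = 61*((-5)² - ½) = 61*(25 - ½) = 61*(49/2) = 2989/2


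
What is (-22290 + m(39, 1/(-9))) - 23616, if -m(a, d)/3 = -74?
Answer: -45684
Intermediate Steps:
m(a, d) = 222 (m(a, d) = -3*(-74) = 222)
(-22290 + m(39, 1/(-9))) - 23616 = (-22290 + 222) - 23616 = -22068 - 23616 = -45684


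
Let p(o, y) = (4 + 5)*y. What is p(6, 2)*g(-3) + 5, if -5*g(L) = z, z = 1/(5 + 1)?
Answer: 22/5 ≈ 4.4000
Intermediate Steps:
z = ⅙ (z = 1/6 = ⅙ ≈ 0.16667)
g(L) = -1/30 (g(L) = -⅕*⅙ = -1/30)
p(o, y) = 9*y
p(6, 2)*g(-3) + 5 = (9*2)*(-1/30) + 5 = 18*(-1/30) + 5 = -⅗ + 5 = 22/5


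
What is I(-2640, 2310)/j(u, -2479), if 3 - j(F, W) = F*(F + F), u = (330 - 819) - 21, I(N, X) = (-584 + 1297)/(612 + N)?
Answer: 713/1054959516 ≈ 6.7586e-7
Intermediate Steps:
I(N, X) = 713/(612 + N)
u = -510 (u = -489 - 21 = -510)
j(F, W) = 3 - 2*F² (j(F, W) = 3 - F*(F + F) = 3 - F*2*F = 3 - 2*F²)
I(-2640, 2310)/j(u, -2479) = (713/(612 - 2640))/(3 - 2*(-510)²) = (713/(-2028))/(3 - 2*260100) = (713*(-1/2028))/(3 - 520200) = -713/2028/(-520197) = -713/2028*(-1/520197) = 713/1054959516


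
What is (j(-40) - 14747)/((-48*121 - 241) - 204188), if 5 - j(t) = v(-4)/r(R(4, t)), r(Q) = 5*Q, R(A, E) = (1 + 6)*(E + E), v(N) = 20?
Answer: 2063879/29433180 ≈ 0.070121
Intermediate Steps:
R(A, E) = 14*E (R(A, E) = 7*(2*E) = 14*E)
j(t) = 5 - 2/(7*t) (j(t) = 5 - 20/(5*(14*t)) = 5 - 20/(70*t) = 5 - 20*1/(70*t) = 5 - 2/(7*t))
(j(-40) - 14747)/((-48*121 - 241) - 204188) = ((5 - 2/7/(-40)) - 14747)/((-48*121 - 241) - 204188) = ((5 - 2/7*(-1/40)) - 14747)/((-5808 - 241) - 204188) = ((5 + 1/140) - 14747)/(-6049 - 204188) = (701/140 - 14747)/(-210237) = -2063879/140*(-1/210237) = 2063879/29433180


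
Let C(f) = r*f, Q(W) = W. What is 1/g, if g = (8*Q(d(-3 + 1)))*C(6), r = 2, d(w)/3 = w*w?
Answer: 1/1152 ≈ 0.00086806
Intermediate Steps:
d(w) = 3*w² (d(w) = 3*(w*w) = 3*w²)
C(f) = 2*f
g = 1152 (g = (8*(3*(-3 + 1)²))*(2*6) = (8*(3*(-2)²))*12 = (8*(3*4))*12 = (8*12)*12 = 96*12 = 1152)
1/g = 1/1152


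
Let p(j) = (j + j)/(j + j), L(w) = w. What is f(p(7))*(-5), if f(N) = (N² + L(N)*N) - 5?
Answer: 15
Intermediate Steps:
p(j) = 1 (p(j) = (2*j)/((2*j)) = (2*j)*(1/(2*j)) = 1)
f(N) = -5 + 2*N² (f(N) = (N² + N*N) - 5 = (N² + N²) - 5 = 2*N² - 5 = -5 + 2*N²)
f(p(7))*(-5) = (-5 + 2*1²)*(-5) = (-5 + 2*1)*(-5) = (-5 + 2)*(-5) = -3*(-5) = 15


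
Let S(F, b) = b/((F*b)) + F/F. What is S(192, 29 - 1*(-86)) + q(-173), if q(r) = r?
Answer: -33023/192 ≈ -171.99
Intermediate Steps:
S(F, b) = 1 + 1/F (S(F, b) = b*(1/(F*b)) + 1 = 1/F + 1 = 1 + 1/F)
S(192, 29 - 1*(-86)) + q(-173) = (1 + 192)/192 - 173 = (1/192)*193 - 173 = 193/192 - 173 = -33023/192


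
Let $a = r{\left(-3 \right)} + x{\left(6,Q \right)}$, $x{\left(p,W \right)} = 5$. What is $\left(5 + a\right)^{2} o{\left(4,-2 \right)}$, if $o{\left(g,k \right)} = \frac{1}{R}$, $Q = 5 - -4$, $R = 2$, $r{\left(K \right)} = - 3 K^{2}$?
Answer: $\frac{289}{2} \approx 144.5$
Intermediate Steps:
$Q = 9$ ($Q = 5 + 4 = 9$)
$o{\left(g,k \right)} = \frac{1}{2}$
$a = -22$ ($a = - 3 \left(-3\right)^{2} + 5 = \left(-3\right) 9 + 5 = -27 + 5 = -22$)
$\left(5 + a\right)^{2} o{\left(4,-2 \right)} = \left(5 - 22\right)^{2} \cdot \frac{1}{2} = \left(-17\right)^{2} \cdot \frac{1}{2} = 289 \cdot \frac{1}{2} = \frac{289}{2}$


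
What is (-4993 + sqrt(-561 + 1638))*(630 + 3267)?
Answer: -19457721 + 3897*sqrt(1077) ≈ -1.9330e+7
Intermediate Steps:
(-4993 + sqrt(-561 + 1638))*(630 + 3267) = (-4993 + sqrt(1077))*3897 = -19457721 + 3897*sqrt(1077)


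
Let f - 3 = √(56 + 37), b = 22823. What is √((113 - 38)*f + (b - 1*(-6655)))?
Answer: √(29703 + 75*√93) ≈ 174.43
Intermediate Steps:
f = 3 + √93 (f = 3 + √(56 + 37) = 3 + √93 ≈ 12.644)
√((113 - 38)*f + (b - 1*(-6655))) = √((113 - 38)*(3 + √93) + (22823 - 1*(-6655))) = √(75*(3 + √93) + (22823 + 6655)) = √((225 + 75*√93) + 29478) = √(29703 + 75*√93)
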